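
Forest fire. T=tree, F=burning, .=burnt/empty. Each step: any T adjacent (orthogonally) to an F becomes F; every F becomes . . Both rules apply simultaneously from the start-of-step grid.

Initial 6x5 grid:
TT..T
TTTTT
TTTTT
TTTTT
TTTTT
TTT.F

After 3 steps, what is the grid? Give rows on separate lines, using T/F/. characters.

Step 1: 1 trees catch fire, 1 burn out
  TT..T
  TTTTT
  TTTTT
  TTTTT
  TTTTF
  TTT..
Step 2: 2 trees catch fire, 1 burn out
  TT..T
  TTTTT
  TTTTT
  TTTTF
  TTTF.
  TTT..
Step 3: 3 trees catch fire, 2 burn out
  TT..T
  TTTTT
  TTTTF
  TTTF.
  TTF..
  TTT..

TT..T
TTTTT
TTTTF
TTTF.
TTF..
TTT..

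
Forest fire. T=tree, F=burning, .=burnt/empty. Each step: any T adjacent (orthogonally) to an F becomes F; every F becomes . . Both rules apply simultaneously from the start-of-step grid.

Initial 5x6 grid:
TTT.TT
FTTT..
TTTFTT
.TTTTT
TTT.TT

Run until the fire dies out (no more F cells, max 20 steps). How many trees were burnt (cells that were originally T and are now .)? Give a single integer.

Answer: 21

Derivation:
Step 1: +7 fires, +2 burnt (F count now 7)
Step 2: +6 fires, +7 burnt (F count now 6)
Step 3: +5 fires, +6 burnt (F count now 5)
Step 4: +2 fires, +5 burnt (F count now 2)
Step 5: +1 fires, +2 burnt (F count now 1)
Step 6: +0 fires, +1 burnt (F count now 0)
Fire out after step 6
Initially T: 23, now '.': 28
Total burnt (originally-T cells now '.'): 21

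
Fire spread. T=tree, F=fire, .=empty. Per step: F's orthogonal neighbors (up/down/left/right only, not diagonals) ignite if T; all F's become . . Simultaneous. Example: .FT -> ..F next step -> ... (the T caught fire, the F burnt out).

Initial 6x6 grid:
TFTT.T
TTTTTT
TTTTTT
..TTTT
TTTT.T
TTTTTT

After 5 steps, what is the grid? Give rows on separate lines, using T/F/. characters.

Step 1: 3 trees catch fire, 1 burn out
  F.FT.T
  TFTTTT
  TTTTTT
  ..TTTT
  TTTT.T
  TTTTTT
Step 2: 4 trees catch fire, 3 burn out
  ...F.T
  F.FTTT
  TFTTTT
  ..TTTT
  TTTT.T
  TTTTTT
Step 3: 3 trees catch fire, 4 burn out
  .....T
  ...FTT
  F.FTTT
  ..TTTT
  TTTT.T
  TTTTTT
Step 4: 3 trees catch fire, 3 burn out
  .....T
  ....FT
  ...FTT
  ..FTTT
  TTTT.T
  TTTTTT
Step 5: 4 trees catch fire, 3 burn out
  .....T
  .....F
  ....FT
  ...FTT
  TTFT.T
  TTTTTT

.....T
.....F
....FT
...FTT
TTFT.T
TTTTTT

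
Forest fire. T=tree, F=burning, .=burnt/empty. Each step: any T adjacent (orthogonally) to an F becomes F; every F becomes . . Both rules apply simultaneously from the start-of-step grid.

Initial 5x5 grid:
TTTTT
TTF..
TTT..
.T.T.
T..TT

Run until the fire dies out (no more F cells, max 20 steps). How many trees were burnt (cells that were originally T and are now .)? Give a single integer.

Answer: 11

Derivation:
Step 1: +3 fires, +1 burnt (F count now 3)
Step 2: +4 fires, +3 burnt (F count now 4)
Step 3: +4 fires, +4 burnt (F count now 4)
Step 4: +0 fires, +4 burnt (F count now 0)
Fire out after step 4
Initially T: 15, now '.': 21
Total burnt (originally-T cells now '.'): 11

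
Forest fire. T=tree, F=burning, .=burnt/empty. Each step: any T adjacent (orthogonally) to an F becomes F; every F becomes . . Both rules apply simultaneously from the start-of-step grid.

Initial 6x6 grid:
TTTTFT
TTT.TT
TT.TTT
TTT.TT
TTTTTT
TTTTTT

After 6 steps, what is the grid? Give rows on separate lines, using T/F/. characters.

Step 1: 3 trees catch fire, 1 burn out
  TTTF.F
  TTT.FT
  TT.TTT
  TTT.TT
  TTTTTT
  TTTTTT
Step 2: 3 trees catch fire, 3 burn out
  TTF...
  TTT..F
  TT.TFT
  TTT.TT
  TTTTTT
  TTTTTT
Step 3: 5 trees catch fire, 3 burn out
  TF....
  TTF...
  TT.F.F
  TTT.FT
  TTTTTT
  TTTTTT
Step 4: 4 trees catch fire, 5 burn out
  F.....
  TF....
  TT....
  TTT..F
  TTTTFT
  TTTTTT
Step 5: 5 trees catch fire, 4 burn out
  ......
  F.....
  TF....
  TTT...
  TTTF.F
  TTTTFT
Step 6: 5 trees catch fire, 5 burn out
  ......
  ......
  F.....
  TFT...
  TTF...
  TTTF.F

......
......
F.....
TFT...
TTF...
TTTF.F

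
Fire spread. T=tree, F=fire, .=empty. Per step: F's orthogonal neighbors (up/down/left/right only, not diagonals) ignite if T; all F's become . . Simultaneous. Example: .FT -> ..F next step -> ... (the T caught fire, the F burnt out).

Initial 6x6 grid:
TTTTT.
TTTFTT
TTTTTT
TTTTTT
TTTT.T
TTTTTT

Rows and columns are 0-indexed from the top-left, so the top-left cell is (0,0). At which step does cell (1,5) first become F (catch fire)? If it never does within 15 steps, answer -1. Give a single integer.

Step 1: cell (1,5)='T' (+4 fires, +1 burnt)
Step 2: cell (1,5)='F' (+7 fires, +4 burnt)
  -> target ignites at step 2
Step 3: cell (1,5)='.' (+7 fires, +7 burnt)
Step 4: cell (1,5)='.' (+6 fires, +7 burnt)
Step 5: cell (1,5)='.' (+5 fires, +6 burnt)
Step 6: cell (1,5)='.' (+3 fires, +5 burnt)
Step 7: cell (1,5)='.' (+1 fires, +3 burnt)
Step 8: cell (1,5)='.' (+0 fires, +1 burnt)
  fire out at step 8

2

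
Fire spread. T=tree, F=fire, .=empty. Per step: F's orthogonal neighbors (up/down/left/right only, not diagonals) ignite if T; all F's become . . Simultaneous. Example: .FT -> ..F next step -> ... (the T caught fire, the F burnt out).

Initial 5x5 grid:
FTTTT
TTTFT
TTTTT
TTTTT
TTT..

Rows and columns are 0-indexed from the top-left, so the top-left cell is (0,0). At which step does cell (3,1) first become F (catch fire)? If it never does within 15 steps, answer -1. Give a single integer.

Step 1: cell (3,1)='T' (+6 fires, +2 burnt)
Step 2: cell (3,1)='T' (+7 fires, +6 burnt)
Step 3: cell (3,1)='T' (+4 fires, +7 burnt)
Step 4: cell (3,1)='F' (+3 fires, +4 burnt)
  -> target ignites at step 4
Step 5: cell (3,1)='.' (+1 fires, +3 burnt)
Step 6: cell (3,1)='.' (+0 fires, +1 burnt)
  fire out at step 6

4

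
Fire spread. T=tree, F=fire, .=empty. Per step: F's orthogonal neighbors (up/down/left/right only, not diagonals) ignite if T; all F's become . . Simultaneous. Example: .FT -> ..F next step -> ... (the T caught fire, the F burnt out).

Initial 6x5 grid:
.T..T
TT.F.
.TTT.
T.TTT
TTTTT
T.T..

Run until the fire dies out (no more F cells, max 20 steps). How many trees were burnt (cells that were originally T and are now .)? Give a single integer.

Step 1: +1 fires, +1 burnt (F count now 1)
Step 2: +2 fires, +1 burnt (F count now 2)
Step 3: +4 fires, +2 burnt (F count now 4)
Step 4: +3 fires, +4 burnt (F count now 3)
Step 5: +4 fires, +3 burnt (F count now 4)
Step 6: +1 fires, +4 burnt (F count now 1)
Step 7: +2 fires, +1 burnt (F count now 2)
Step 8: +0 fires, +2 burnt (F count now 0)
Fire out after step 8
Initially T: 18, now '.': 29
Total burnt (originally-T cells now '.'): 17

Answer: 17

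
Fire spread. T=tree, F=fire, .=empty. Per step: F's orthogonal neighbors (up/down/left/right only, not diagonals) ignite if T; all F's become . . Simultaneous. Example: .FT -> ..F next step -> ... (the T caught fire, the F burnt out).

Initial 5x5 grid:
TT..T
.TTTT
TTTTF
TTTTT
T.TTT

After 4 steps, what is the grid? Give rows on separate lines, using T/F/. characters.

Step 1: 3 trees catch fire, 1 burn out
  TT..T
  .TTTF
  TTTF.
  TTTTF
  T.TTT
Step 2: 5 trees catch fire, 3 burn out
  TT..F
  .TTF.
  TTF..
  TTTF.
  T.TTF
Step 3: 4 trees catch fire, 5 burn out
  TT...
  .TF..
  TF...
  TTF..
  T.TF.
Step 4: 4 trees catch fire, 4 burn out
  TT...
  .F...
  F....
  TF...
  T.F..

TT...
.F...
F....
TF...
T.F..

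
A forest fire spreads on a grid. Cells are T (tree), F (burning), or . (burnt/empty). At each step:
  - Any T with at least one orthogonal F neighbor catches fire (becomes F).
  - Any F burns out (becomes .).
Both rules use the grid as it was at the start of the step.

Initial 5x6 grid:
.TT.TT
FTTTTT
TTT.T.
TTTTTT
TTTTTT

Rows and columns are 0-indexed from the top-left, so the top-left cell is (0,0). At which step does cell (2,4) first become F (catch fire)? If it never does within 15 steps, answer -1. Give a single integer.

Step 1: cell (2,4)='T' (+2 fires, +1 burnt)
Step 2: cell (2,4)='T' (+4 fires, +2 burnt)
Step 3: cell (2,4)='T' (+5 fires, +4 burnt)
Step 4: cell (2,4)='T' (+3 fires, +5 burnt)
Step 5: cell (2,4)='F' (+5 fires, +3 burnt)
  -> target ignites at step 5
Step 6: cell (2,4)='.' (+3 fires, +5 burnt)
Step 7: cell (2,4)='.' (+2 fires, +3 burnt)
Step 8: cell (2,4)='.' (+1 fires, +2 burnt)
Step 9: cell (2,4)='.' (+0 fires, +1 burnt)
  fire out at step 9

5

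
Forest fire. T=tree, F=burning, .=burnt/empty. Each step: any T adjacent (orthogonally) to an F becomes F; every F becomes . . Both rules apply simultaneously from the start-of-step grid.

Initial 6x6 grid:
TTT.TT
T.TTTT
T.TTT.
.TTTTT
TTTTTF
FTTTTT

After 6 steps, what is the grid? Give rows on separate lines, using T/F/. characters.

Step 1: 5 trees catch fire, 2 burn out
  TTT.TT
  T.TTTT
  T.TTT.
  .TTTTF
  FTTTF.
  .FTTTF
Step 2: 5 trees catch fire, 5 burn out
  TTT.TT
  T.TTTT
  T.TTT.
  .TTTF.
  .FTF..
  ..FTF.
Step 3: 5 trees catch fire, 5 burn out
  TTT.TT
  T.TTTT
  T.TTF.
  .FTF..
  ..F...
  ...F..
Step 4: 3 trees catch fire, 5 burn out
  TTT.TT
  T.TTFT
  T.TF..
  ..F...
  ......
  ......
Step 5: 4 trees catch fire, 3 burn out
  TTT.FT
  T.TF.F
  T.F...
  ......
  ......
  ......
Step 6: 2 trees catch fire, 4 burn out
  TTT..F
  T.F...
  T.....
  ......
  ......
  ......

TTT..F
T.F...
T.....
......
......
......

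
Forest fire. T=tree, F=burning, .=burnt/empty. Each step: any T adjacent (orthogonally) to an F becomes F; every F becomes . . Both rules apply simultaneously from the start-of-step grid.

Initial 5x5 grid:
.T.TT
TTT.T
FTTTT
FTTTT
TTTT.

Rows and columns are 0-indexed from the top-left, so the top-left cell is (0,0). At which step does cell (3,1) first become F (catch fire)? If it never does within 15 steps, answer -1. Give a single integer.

Step 1: cell (3,1)='F' (+4 fires, +2 burnt)
  -> target ignites at step 1
Step 2: cell (3,1)='.' (+4 fires, +4 burnt)
Step 3: cell (3,1)='.' (+5 fires, +4 burnt)
Step 4: cell (3,1)='.' (+3 fires, +5 burnt)
Step 5: cell (3,1)='.' (+1 fires, +3 burnt)
Step 6: cell (3,1)='.' (+1 fires, +1 burnt)
Step 7: cell (3,1)='.' (+1 fires, +1 burnt)
Step 8: cell (3,1)='.' (+0 fires, +1 burnt)
  fire out at step 8

1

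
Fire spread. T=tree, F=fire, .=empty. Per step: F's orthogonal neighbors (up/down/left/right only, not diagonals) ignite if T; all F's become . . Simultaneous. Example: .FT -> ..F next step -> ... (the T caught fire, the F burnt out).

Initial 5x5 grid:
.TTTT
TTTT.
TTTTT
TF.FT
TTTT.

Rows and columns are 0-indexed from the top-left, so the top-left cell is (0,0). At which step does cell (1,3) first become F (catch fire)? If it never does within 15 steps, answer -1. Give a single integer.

Step 1: cell (1,3)='T' (+6 fires, +2 burnt)
Step 2: cell (1,3)='F' (+7 fires, +6 burnt)
  -> target ignites at step 2
Step 3: cell (1,3)='.' (+4 fires, +7 burnt)
Step 4: cell (1,3)='.' (+2 fires, +4 burnt)
Step 5: cell (1,3)='.' (+0 fires, +2 burnt)
  fire out at step 5

2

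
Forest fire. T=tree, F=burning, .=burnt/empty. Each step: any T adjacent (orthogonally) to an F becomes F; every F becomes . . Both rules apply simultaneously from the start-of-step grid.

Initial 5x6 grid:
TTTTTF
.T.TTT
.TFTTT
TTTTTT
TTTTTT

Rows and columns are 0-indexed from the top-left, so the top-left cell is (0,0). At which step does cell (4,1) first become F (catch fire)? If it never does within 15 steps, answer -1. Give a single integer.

Step 1: cell (4,1)='T' (+5 fires, +2 burnt)
Step 2: cell (4,1)='T' (+9 fires, +5 burnt)
Step 3: cell (4,1)='F' (+7 fires, +9 burnt)
  -> target ignites at step 3
Step 4: cell (4,1)='.' (+4 fires, +7 burnt)
Step 5: cell (4,1)='.' (+0 fires, +4 burnt)
  fire out at step 5

3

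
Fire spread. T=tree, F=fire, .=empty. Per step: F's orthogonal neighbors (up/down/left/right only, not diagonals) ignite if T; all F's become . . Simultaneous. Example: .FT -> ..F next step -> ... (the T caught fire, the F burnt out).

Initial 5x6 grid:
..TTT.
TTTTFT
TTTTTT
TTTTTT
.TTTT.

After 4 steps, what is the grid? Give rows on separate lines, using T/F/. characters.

Step 1: 4 trees catch fire, 1 burn out
  ..TTF.
  TTTF.F
  TTTTFT
  TTTTTT
  .TTTT.
Step 2: 5 trees catch fire, 4 burn out
  ..TF..
  TTF...
  TTTF.F
  TTTTFT
  .TTTT.
Step 3: 6 trees catch fire, 5 burn out
  ..F...
  TF....
  TTF...
  TTTF.F
  .TTTF.
Step 4: 4 trees catch fire, 6 burn out
  ......
  F.....
  TF....
  TTF...
  .TTF..

......
F.....
TF....
TTF...
.TTF..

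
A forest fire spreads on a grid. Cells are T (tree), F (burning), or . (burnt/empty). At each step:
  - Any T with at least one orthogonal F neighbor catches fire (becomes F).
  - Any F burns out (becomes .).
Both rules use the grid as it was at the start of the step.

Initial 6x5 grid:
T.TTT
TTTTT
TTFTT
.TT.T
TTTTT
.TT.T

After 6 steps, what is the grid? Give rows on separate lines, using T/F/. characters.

Step 1: 4 trees catch fire, 1 burn out
  T.TTT
  TTFTT
  TF.FT
  .TF.T
  TTTTT
  .TT.T
Step 2: 7 trees catch fire, 4 burn out
  T.FTT
  TF.FT
  F...F
  .F..T
  TTFTT
  .TT.T
Step 3: 7 trees catch fire, 7 burn out
  T..FT
  F...F
  .....
  ....F
  TF.FT
  .TF.T
Step 4: 5 trees catch fire, 7 burn out
  F...F
  .....
  .....
  .....
  F...F
  .F..T
Step 5: 1 trees catch fire, 5 burn out
  .....
  .....
  .....
  .....
  .....
  ....F
Step 6: 0 trees catch fire, 1 burn out
  .....
  .....
  .....
  .....
  .....
  .....

.....
.....
.....
.....
.....
.....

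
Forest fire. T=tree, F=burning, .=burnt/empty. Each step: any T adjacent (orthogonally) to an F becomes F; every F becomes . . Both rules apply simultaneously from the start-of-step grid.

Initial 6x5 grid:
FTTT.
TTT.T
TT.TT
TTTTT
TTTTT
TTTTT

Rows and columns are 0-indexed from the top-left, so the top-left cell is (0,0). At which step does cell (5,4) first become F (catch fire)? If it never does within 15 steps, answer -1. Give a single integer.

Step 1: cell (5,4)='T' (+2 fires, +1 burnt)
Step 2: cell (5,4)='T' (+3 fires, +2 burnt)
Step 3: cell (5,4)='T' (+4 fires, +3 burnt)
Step 4: cell (5,4)='T' (+2 fires, +4 burnt)
Step 5: cell (5,4)='T' (+3 fires, +2 burnt)
Step 6: cell (5,4)='T' (+3 fires, +3 burnt)
Step 7: cell (5,4)='T' (+4 fires, +3 burnt)
Step 8: cell (5,4)='T' (+3 fires, +4 burnt)
Step 9: cell (5,4)='F' (+2 fires, +3 burnt)
  -> target ignites at step 9
Step 10: cell (5,4)='.' (+0 fires, +2 burnt)
  fire out at step 10

9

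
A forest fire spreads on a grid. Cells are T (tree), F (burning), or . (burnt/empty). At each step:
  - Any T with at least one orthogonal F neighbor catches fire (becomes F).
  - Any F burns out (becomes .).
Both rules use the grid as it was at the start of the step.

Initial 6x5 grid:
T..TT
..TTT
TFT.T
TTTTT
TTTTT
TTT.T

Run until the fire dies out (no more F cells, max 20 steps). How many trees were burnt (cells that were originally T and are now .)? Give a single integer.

Step 1: +3 fires, +1 burnt (F count now 3)
Step 2: +4 fires, +3 burnt (F count now 4)
Step 3: +5 fires, +4 burnt (F count now 5)
Step 4: +6 fires, +5 burnt (F count now 6)
Step 5: +3 fires, +6 burnt (F count now 3)
Step 6: +1 fires, +3 burnt (F count now 1)
Step 7: +0 fires, +1 burnt (F count now 0)
Fire out after step 7
Initially T: 23, now '.': 29
Total burnt (originally-T cells now '.'): 22

Answer: 22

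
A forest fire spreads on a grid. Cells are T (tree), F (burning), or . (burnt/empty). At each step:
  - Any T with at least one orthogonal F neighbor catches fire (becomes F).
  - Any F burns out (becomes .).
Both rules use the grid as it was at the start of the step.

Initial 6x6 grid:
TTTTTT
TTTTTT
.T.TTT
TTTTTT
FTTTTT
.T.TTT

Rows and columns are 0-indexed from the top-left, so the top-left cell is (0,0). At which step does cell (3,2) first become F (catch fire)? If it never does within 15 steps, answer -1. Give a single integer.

Step 1: cell (3,2)='T' (+2 fires, +1 burnt)
Step 2: cell (3,2)='T' (+3 fires, +2 burnt)
Step 3: cell (3,2)='F' (+3 fires, +3 burnt)
  -> target ignites at step 3
Step 4: cell (3,2)='.' (+4 fires, +3 burnt)
Step 5: cell (3,2)='.' (+7 fires, +4 burnt)
Step 6: cell (3,2)='.' (+6 fires, +7 burnt)
Step 7: cell (3,2)='.' (+3 fires, +6 burnt)
Step 8: cell (3,2)='.' (+2 fires, +3 burnt)
Step 9: cell (3,2)='.' (+1 fires, +2 burnt)
Step 10: cell (3,2)='.' (+0 fires, +1 burnt)
  fire out at step 10

3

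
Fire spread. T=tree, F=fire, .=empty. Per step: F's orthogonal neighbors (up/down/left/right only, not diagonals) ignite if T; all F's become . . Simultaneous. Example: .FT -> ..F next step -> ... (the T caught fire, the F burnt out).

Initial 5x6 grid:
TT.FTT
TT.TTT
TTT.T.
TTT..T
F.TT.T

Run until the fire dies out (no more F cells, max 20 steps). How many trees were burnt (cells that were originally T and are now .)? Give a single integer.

Step 1: +3 fires, +2 burnt (F count now 3)
Step 2: +4 fires, +3 burnt (F count now 4)
Step 3: +5 fires, +4 burnt (F count now 5)
Step 4: +4 fires, +5 burnt (F count now 4)
Step 5: +2 fires, +4 burnt (F count now 2)
Step 6: +0 fires, +2 burnt (F count now 0)
Fire out after step 6
Initially T: 20, now '.': 28
Total burnt (originally-T cells now '.'): 18

Answer: 18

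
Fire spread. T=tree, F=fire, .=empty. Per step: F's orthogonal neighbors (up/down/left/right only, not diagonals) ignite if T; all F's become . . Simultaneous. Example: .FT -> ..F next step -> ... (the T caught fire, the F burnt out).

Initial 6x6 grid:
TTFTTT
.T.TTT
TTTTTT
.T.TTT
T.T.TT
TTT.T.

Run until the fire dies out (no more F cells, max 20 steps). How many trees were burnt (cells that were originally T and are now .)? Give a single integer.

Answer: 22

Derivation:
Step 1: +2 fires, +1 burnt (F count now 2)
Step 2: +4 fires, +2 burnt (F count now 4)
Step 3: +4 fires, +4 burnt (F count now 4)
Step 4: +6 fires, +4 burnt (F count now 6)
Step 5: +2 fires, +6 burnt (F count now 2)
Step 6: +2 fires, +2 burnt (F count now 2)
Step 7: +2 fires, +2 burnt (F count now 2)
Step 8: +0 fires, +2 burnt (F count now 0)
Fire out after step 8
Initially T: 27, now '.': 31
Total burnt (originally-T cells now '.'): 22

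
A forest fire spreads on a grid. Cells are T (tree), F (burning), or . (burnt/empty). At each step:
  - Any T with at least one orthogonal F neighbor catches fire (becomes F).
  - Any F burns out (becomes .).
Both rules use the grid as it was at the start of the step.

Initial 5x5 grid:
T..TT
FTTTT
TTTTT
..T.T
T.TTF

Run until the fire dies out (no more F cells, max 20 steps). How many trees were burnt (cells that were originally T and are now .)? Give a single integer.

Step 1: +5 fires, +2 burnt (F count now 5)
Step 2: +4 fires, +5 burnt (F count now 4)
Step 3: +5 fires, +4 burnt (F count now 5)
Step 4: +2 fires, +5 burnt (F count now 2)
Step 5: +0 fires, +2 burnt (F count now 0)
Fire out after step 5
Initially T: 17, now '.': 24
Total burnt (originally-T cells now '.'): 16

Answer: 16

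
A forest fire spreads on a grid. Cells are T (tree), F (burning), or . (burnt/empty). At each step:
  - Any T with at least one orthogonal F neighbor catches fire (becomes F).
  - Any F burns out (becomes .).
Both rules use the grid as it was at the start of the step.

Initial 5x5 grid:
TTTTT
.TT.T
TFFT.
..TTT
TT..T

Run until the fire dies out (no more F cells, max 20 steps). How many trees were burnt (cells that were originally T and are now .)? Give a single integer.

Answer: 14

Derivation:
Step 1: +5 fires, +2 burnt (F count now 5)
Step 2: +3 fires, +5 burnt (F count now 3)
Step 3: +3 fires, +3 burnt (F count now 3)
Step 4: +2 fires, +3 burnt (F count now 2)
Step 5: +1 fires, +2 burnt (F count now 1)
Step 6: +0 fires, +1 burnt (F count now 0)
Fire out after step 6
Initially T: 16, now '.': 23
Total burnt (originally-T cells now '.'): 14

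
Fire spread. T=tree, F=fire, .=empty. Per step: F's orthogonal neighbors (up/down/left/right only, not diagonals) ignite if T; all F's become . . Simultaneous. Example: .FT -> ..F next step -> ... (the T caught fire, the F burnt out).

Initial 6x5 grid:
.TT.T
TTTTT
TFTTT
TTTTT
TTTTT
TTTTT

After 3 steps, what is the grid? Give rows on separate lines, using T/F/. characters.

Step 1: 4 trees catch fire, 1 burn out
  .TT.T
  TFTTT
  F.FTT
  TFTTT
  TTTTT
  TTTTT
Step 2: 7 trees catch fire, 4 burn out
  .FT.T
  F.FTT
  ...FT
  F.FTT
  TFTTT
  TTTTT
Step 3: 7 trees catch fire, 7 burn out
  ..F.T
  ...FT
  ....F
  ...FT
  F.FTT
  TFTTT

..F.T
...FT
....F
...FT
F.FTT
TFTTT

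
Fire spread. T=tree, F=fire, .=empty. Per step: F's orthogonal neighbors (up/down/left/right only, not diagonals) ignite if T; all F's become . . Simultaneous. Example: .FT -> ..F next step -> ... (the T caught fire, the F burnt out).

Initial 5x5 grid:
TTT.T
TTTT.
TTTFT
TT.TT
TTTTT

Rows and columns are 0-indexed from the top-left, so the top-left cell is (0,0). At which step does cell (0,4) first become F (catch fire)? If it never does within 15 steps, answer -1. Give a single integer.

Step 1: cell (0,4)='T' (+4 fires, +1 burnt)
Step 2: cell (0,4)='T' (+4 fires, +4 burnt)
Step 3: cell (0,4)='T' (+6 fires, +4 burnt)
Step 4: cell (0,4)='T' (+4 fires, +6 burnt)
Step 5: cell (0,4)='T' (+2 fires, +4 burnt)
Step 6: cell (0,4)='T' (+0 fires, +2 burnt)
  fire out at step 6
Target never catches fire within 15 steps

-1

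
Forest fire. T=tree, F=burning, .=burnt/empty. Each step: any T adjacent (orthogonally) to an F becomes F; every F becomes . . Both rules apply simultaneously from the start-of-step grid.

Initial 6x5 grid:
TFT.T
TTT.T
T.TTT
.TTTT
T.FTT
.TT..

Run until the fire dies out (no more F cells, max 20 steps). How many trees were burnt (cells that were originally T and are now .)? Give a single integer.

Answer: 19

Derivation:
Step 1: +6 fires, +2 burnt (F count now 6)
Step 2: +7 fires, +6 burnt (F count now 7)
Step 3: +3 fires, +7 burnt (F count now 3)
Step 4: +1 fires, +3 burnt (F count now 1)
Step 5: +1 fires, +1 burnt (F count now 1)
Step 6: +1 fires, +1 burnt (F count now 1)
Step 7: +0 fires, +1 burnt (F count now 0)
Fire out after step 7
Initially T: 20, now '.': 29
Total burnt (originally-T cells now '.'): 19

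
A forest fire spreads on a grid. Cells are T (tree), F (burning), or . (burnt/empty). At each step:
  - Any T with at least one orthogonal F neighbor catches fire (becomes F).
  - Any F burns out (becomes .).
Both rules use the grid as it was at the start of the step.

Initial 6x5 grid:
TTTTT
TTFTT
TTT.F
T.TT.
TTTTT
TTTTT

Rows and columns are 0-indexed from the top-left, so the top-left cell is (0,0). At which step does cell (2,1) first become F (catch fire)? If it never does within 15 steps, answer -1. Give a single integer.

Step 1: cell (2,1)='T' (+5 fires, +2 burnt)
Step 2: cell (2,1)='F' (+6 fires, +5 burnt)
  -> target ignites at step 2
Step 3: cell (2,1)='.' (+4 fires, +6 burnt)
Step 4: cell (2,1)='.' (+4 fires, +4 burnt)
Step 5: cell (2,1)='.' (+4 fires, +4 burnt)
Step 6: cell (2,1)='.' (+2 fires, +4 burnt)
Step 7: cell (2,1)='.' (+0 fires, +2 burnt)
  fire out at step 7

2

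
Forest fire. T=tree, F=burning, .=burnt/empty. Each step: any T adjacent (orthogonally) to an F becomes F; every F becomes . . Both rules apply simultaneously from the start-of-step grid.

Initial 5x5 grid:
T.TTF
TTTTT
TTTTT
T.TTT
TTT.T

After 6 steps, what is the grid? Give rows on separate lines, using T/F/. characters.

Step 1: 2 trees catch fire, 1 burn out
  T.TF.
  TTTTF
  TTTTT
  T.TTT
  TTT.T
Step 2: 3 trees catch fire, 2 burn out
  T.F..
  TTTF.
  TTTTF
  T.TTT
  TTT.T
Step 3: 3 trees catch fire, 3 burn out
  T....
  TTF..
  TTTF.
  T.TTF
  TTT.T
Step 4: 4 trees catch fire, 3 burn out
  T....
  TF...
  TTF..
  T.TF.
  TTT.F
Step 5: 3 trees catch fire, 4 burn out
  T....
  F....
  TF...
  T.F..
  TTT..
Step 6: 3 trees catch fire, 3 burn out
  F....
  .....
  F....
  T....
  TTF..

F....
.....
F....
T....
TTF..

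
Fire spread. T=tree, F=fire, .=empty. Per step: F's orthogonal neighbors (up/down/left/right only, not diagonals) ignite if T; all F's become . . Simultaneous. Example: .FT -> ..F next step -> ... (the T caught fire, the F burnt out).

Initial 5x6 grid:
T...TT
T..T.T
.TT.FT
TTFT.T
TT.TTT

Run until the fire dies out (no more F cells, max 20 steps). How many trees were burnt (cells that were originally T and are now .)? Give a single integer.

Answer: 15

Derivation:
Step 1: +4 fires, +2 burnt (F count now 4)
Step 2: +6 fires, +4 burnt (F count now 6)
Step 3: +4 fires, +6 burnt (F count now 4)
Step 4: +1 fires, +4 burnt (F count now 1)
Step 5: +0 fires, +1 burnt (F count now 0)
Fire out after step 5
Initially T: 18, now '.': 27
Total burnt (originally-T cells now '.'): 15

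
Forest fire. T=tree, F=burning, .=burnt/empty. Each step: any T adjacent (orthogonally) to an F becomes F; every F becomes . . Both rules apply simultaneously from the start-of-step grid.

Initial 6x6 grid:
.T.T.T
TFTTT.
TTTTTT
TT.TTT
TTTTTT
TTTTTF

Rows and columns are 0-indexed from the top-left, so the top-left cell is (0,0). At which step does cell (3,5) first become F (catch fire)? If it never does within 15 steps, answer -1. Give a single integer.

Step 1: cell (3,5)='T' (+6 fires, +2 burnt)
Step 2: cell (3,5)='F' (+7 fires, +6 burnt)
  -> target ignites at step 2
Step 3: cell (3,5)='.' (+9 fires, +7 burnt)
Step 4: cell (3,5)='.' (+5 fires, +9 burnt)
Step 5: cell (3,5)='.' (+1 fires, +5 burnt)
Step 6: cell (3,5)='.' (+0 fires, +1 burnt)
  fire out at step 6

2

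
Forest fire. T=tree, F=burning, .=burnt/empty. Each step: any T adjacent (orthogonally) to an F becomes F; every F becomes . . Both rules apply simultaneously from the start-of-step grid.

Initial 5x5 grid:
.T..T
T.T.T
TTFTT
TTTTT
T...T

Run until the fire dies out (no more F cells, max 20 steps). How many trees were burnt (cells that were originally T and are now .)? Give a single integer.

Step 1: +4 fires, +1 burnt (F count now 4)
Step 2: +4 fires, +4 burnt (F count now 4)
Step 3: +4 fires, +4 burnt (F count now 4)
Step 4: +3 fires, +4 burnt (F count now 3)
Step 5: +0 fires, +3 burnt (F count now 0)
Fire out after step 5
Initially T: 16, now '.': 24
Total burnt (originally-T cells now '.'): 15

Answer: 15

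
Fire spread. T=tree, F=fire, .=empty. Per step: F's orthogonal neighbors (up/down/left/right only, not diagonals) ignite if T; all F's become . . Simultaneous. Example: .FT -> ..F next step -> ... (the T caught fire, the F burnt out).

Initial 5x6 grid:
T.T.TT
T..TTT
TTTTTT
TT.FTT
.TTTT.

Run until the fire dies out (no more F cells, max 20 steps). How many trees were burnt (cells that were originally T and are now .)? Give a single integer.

Step 1: +3 fires, +1 burnt (F count now 3)
Step 2: +6 fires, +3 burnt (F count now 6)
Step 3: +4 fires, +6 burnt (F count now 4)
Step 4: +4 fires, +4 burnt (F count now 4)
Step 5: +3 fires, +4 burnt (F count now 3)
Step 6: +1 fires, +3 burnt (F count now 1)
Step 7: +0 fires, +1 burnt (F count now 0)
Fire out after step 7
Initially T: 22, now '.': 29
Total burnt (originally-T cells now '.'): 21

Answer: 21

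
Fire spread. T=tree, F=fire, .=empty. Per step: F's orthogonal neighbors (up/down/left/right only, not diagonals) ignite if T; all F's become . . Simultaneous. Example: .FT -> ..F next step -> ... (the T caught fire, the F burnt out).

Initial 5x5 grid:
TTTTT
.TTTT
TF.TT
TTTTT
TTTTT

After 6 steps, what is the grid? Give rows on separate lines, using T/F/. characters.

Step 1: 3 trees catch fire, 1 burn out
  TTTTT
  .FTTT
  F..TT
  TFTTT
  TTTTT
Step 2: 5 trees catch fire, 3 burn out
  TFTTT
  ..FTT
  ...TT
  F.FTT
  TFTTT
Step 3: 6 trees catch fire, 5 burn out
  F.FTT
  ...FT
  ...TT
  ...FT
  F.FTT
Step 4: 5 trees catch fire, 6 burn out
  ...FT
  ....F
  ...FT
  ....F
  ...FT
Step 5: 3 trees catch fire, 5 burn out
  ....F
  .....
  ....F
  .....
  ....F
Step 6: 0 trees catch fire, 3 burn out
  .....
  .....
  .....
  .....
  .....

.....
.....
.....
.....
.....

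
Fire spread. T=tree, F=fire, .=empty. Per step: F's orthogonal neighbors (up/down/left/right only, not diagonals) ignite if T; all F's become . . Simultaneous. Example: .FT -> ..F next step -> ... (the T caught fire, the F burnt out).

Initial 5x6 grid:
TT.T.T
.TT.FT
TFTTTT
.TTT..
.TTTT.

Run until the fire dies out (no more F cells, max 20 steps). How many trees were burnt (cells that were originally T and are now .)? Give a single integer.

Answer: 18

Derivation:
Step 1: +6 fires, +2 burnt (F count now 6)
Step 2: +7 fires, +6 burnt (F count now 7)
Step 3: +3 fires, +7 burnt (F count now 3)
Step 4: +1 fires, +3 burnt (F count now 1)
Step 5: +1 fires, +1 burnt (F count now 1)
Step 6: +0 fires, +1 burnt (F count now 0)
Fire out after step 6
Initially T: 19, now '.': 29
Total burnt (originally-T cells now '.'): 18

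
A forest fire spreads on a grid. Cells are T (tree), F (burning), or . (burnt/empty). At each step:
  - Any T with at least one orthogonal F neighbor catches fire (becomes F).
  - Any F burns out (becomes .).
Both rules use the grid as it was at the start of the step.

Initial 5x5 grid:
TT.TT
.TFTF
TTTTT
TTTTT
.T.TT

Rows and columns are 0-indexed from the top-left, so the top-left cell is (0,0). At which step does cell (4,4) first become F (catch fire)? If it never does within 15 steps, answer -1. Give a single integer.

Step 1: cell (4,4)='T' (+5 fires, +2 burnt)
Step 2: cell (4,4)='T' (+6 fires, +5 burnt)
Step 3: cell (4,4)='F' (+5 fires, +6 burnt)
  -> target ignites at step 3
Step 4: cell (4,4)='.' (+3 fires, +5 burnt)
Step 5: cell (4,4)='.' (+0 fires, +3 burnt)
  fire out at step 5

3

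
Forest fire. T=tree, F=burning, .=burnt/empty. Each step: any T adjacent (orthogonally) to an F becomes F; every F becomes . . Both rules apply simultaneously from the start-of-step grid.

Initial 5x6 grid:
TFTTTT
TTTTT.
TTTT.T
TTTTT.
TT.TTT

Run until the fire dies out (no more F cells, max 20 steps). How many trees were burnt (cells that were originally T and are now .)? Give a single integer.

Step 1: +3 fires, +1 burnt (F count now 3)
Step 2: +4 fires, +3 burnt (F count now 4)
Step 3: +5 fires, +4 burnt (F count now 5)
Step 4: +6 fires, +5 burnt (F count now 6)
Step 5: +2 fires, +6 burnt (F count now 2)
Step 6: +2 fires, +2 burnt (F count now 2)
Step 7: +1 fires, +2 burnt (F count now 1)
Step 8: +1 fires, +1 burnt (F count now 1)
Step 9: +0 fires, +1 burnt (F count now 0)
Fire out after step 9
Initially T: 25, now '.': 29
Total burnt (originally-T cells now '.'): 24

Answer: 24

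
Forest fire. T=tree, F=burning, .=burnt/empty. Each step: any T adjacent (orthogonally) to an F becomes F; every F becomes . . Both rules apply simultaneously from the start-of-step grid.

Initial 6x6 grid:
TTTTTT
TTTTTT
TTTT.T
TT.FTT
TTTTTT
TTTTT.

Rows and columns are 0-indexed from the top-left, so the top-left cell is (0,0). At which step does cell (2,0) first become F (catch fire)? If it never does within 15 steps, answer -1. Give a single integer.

Step 1: cell (2,0)='T' (+3 fires, +1 burnt)
Step 2: cell (2,0)='T' (+6 fires, +3 burnt)
Step 3: cell (2,0)='T' (+9 fires, +6 burnt)
Step 4: cell (2,0)='F' (+8 fires, +9 burnt)
  -> target ignites at step 4
Step 5: cell (2,0)='.' (+5 fires, +8 burnt)
Step 6: cell (2,0)='.' (+1 fires, +5 burnt)
Step 7: cell (2,0)='.' (+0 fires, +1 burnt)
  fire out at step 7

4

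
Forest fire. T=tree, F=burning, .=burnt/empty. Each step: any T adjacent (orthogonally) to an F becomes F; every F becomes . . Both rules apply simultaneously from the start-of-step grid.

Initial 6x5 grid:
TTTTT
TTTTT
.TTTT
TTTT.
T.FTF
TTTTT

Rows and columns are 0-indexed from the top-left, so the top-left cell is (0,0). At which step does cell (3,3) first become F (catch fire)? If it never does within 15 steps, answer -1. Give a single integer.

Step 1: cell (3,3)='T' (+4 fires, +2 burnt)
Step 2: cell (3,3)='F' (+5 fires, +4 burnt)
  -> target ignites at step 2
Step 3: cell (3,3)='.' (+5 fires, +5 burnt)
Step 4: cell (3,3)='.' (+5 fires, +5 burnt)
Step 5: cell (3,3)='.' (+4 fires, +5 burnt)
Step 6: cell (3,3)='.' (+2 fires, +4 burnt)
Step 7: cell (3,3)='.' (+0 fires, +2 burnt)
  fire out at step 7

2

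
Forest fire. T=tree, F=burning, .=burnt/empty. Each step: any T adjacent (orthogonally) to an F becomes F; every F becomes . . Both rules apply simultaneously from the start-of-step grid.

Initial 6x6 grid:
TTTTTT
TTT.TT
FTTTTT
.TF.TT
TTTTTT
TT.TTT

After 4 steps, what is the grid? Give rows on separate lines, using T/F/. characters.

Step 1: 5 trees catch fire, 2 burn out
  TTTTTT
  FTT.TT
  .FFTTT
  .F..TT
  TTFTTT
  TT.TTT
Step 2: 6 trees catch fire, 5 burn out
  FTTTTT
  .FF.TT
  ...FTT
  ....TT
  TF.FTT
  TT.TTT
Step 3: 7 trees catch fire, 6 burn out
  .FFTTT
  ....TT
  ....FT
  ....TT
  F...FT
  TF.FTT
Step 4: 7 trees catch fire, 7 burn out
  ...FTT
  ....FT
  .....F
  ....FT
  .....F
  F...FT

...FTT
....FT
.....F
....FT
.....F
F...FT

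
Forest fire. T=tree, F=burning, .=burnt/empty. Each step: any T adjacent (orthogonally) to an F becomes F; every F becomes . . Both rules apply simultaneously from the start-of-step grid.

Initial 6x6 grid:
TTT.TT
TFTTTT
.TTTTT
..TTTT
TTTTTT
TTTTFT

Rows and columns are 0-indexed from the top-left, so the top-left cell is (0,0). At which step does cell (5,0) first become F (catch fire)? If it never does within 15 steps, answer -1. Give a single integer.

Step 1: cell (5,0)='T' (+7 fires, +2 burnt)
Step 2: cell (5,0)='T' (+8 fires, +7 burnt)
Step 3: cell (5,0)='T' (+8 fires, +8 burnt)
Step 4: cell (5,0)='F' (+5 fires, +8 burnt)
  -> target ignites at step 4
Step 5: cell (5,0)='.' (+2 fires, +5 burnt)
Step 6: cell (5,0)='.' (+0 fires, +2 burnt)
  fire out at step 6

4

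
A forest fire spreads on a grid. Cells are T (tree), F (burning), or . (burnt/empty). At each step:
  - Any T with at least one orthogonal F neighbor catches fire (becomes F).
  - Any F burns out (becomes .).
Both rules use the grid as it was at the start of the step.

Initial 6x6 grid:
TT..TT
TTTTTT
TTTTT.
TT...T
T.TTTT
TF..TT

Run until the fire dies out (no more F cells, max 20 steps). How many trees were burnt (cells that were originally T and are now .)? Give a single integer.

Answer: 19

Derivation:
Step 1: +1 fires, +1 burnt (F count now 1)
Step 2: +1 fires, +1 burnt (F count now 1)
Step 3: +1 fires, +1 burnt (F count now 1)
Step 4: +2 fires, +1 burnt (F count now 2)
Step 5: +2 fires, +2 burnt (F count now 2)
Step 6: +3 fires, +2 burnt (F count now 3)
Step 7: +3 fires, +3 burnt (F count now 3)
Step 8: +2 fires, +3 burnt (F count now 2)
Step 9: +1 fires, +2 burnt (F count now 1)
Step 10: +2 fires, +1 burnt (F count now 2)
Step 11: +1 fires, +2 burnt (F count now 1)
Step 12: +0 fires, +1 burnt (F count now 0)
Fire out after step 12
Initially T: 26, now '.': 29
Total burnt (originally-T cells now '.'): 19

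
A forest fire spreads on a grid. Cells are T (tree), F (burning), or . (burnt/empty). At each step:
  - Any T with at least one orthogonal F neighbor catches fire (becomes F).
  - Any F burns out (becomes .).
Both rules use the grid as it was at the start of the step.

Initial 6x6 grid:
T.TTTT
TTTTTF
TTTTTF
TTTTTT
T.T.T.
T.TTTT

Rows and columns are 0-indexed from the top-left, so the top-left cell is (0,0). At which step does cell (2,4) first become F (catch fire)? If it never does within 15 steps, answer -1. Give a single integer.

Step 1: cell (2,4)='F' (+4 fires, +2 burnt)
  -> target ignites at step 1
Step 2: cell (2,4)='.' (+4 fires, +4 burnt)
Step 3: cell (2,4)='.' (+5 fires, +4 burnt)
Step 4: cell (2,4)='.' (+5 fires, +5 burnt)
Step 5: cell (2,4)='.' (+6 fires, +5 burnt)
Step 6: cell (2,4)='.' (+3 fires, +6 burnt)
Step 7: cell (2,4)='.' (+1 fires, +3 burnt)
Step 8: cell (2,4)='.' (+1 fires, +1 burnt)
Step 9: cell (2,4)='.' (+0 fires, +1 burnt)
  fire out at step 9

1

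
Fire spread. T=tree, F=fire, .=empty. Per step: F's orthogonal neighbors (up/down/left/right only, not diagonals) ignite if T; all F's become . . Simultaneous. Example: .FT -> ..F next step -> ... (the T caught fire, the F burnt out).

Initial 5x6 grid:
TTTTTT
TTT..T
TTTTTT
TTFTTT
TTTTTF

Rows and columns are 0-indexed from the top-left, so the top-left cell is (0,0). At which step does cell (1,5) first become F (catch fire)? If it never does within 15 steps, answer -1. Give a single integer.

Step 1: cell (1,5)='T' (+6 fires, +2 burnt)
Step 2: cell (1,5)='T' (+8 fires, +6 burnt)
Step 3: cell (1,5)='F' (+6 fires, +8 burnt)
  -> target ignites at step 3
Step 4: cell (1,5)='.' (+4 fires, +6 burnt)
Step 5: cell (1,5)='.' (+2 fires, +4 burnt)
Step 6: cell (1,5)='.' (+0 fires, +2 burnt)
  fire out at step 6

3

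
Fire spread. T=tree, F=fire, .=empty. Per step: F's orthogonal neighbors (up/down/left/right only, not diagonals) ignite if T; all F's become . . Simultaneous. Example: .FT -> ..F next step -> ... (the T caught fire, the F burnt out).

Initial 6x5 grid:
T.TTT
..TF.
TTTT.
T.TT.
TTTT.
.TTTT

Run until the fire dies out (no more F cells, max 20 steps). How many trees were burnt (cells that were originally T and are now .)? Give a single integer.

Step 1: +3 fires, +1 burnt (F count now 3)
Step 2: +4 fires, +3 burnt (F count now 4)
Step 3: +3 fires, +4 burnt (F count now 3)
Step 4: +3 fires, +3 burnt (F count now 3)
Step 5: +4 fires, +3 burnt (F count now 4)
Step 6: +2 fires, +4 burnt (F count now 2)
Step 7: +0 fires, +2 burnt (F count now 0)
Fire out after step 7
Initially T: 20, now '.': 29
Total burnt (originally-T cells now '.'): 19

Answer: 19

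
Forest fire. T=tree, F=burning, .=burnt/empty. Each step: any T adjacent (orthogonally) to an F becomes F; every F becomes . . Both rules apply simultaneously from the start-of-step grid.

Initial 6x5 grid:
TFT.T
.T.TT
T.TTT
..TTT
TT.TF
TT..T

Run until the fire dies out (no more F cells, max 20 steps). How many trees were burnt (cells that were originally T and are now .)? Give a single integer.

Answer: 14

Derivation:
Step 1: +6 fires, +2 burnt (F count now 6)
Step 2: +2 fires, +6 burnt (F count now 2)
Step 3: +3 fires, +2 burnt (F count now 3)
Step 4: +3 fires, +3 burnt (F count now 3)
Step 5: +0 fires, +3 burnt (F count now 0)
Fire out after step 5
Initially T: 19, now '.': 25
Total burnt (originally-T cells now '.'): 14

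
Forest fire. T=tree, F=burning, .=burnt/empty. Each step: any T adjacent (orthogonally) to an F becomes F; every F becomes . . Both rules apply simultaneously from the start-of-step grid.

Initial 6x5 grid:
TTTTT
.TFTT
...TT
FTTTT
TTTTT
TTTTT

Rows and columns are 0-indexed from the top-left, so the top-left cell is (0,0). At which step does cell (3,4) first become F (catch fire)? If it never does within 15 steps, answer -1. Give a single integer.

Step 1: cell (3,4)='T' (+5 fires, +2 burnt)
Step 2: cell (3,4)='T' (+7 fires, +5 burnt)
Step 3: cell (3,4)='T' (+6 fires, +7 burnt)
Step 4: cell (3,4)='F' (+3 fires, +6 burnt)
  -> target ignites at step 4
Step 5: cell (3,4)='.' (+2 fires, +3 burnt)
Step 6: cell (3,4)='.' (+1 fires, +2 burnt)
Step 7: cell (3,4)='.' (+0 fires, +1 burnt)
  fire out at step 7

4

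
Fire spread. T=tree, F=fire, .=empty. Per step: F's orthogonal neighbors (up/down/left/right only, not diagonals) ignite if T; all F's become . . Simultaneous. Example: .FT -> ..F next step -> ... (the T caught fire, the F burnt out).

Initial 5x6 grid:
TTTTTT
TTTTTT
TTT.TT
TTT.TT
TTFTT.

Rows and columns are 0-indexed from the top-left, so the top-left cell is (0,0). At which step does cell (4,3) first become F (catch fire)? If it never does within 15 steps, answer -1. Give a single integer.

Step 1: cell (4,3)='F' (+3 fires, +1 burnt)
  -> target ignites at step 1
Step 2: cell (4,3)='.' (+4 fires, +3 burnt)
Step 3: cell (4,3)='.' (+4 fires, +4 burnt)
Step 4: cell (4,3)='.' (+6 fires, +4 burnt)
Step 5: cell (4,3)='.' (+5 fires, +6 burnt)
Step 6: cell (4,3)='.' (+3 fires, +5 burnt)
Step 7: cell (4,3)='.' (+1 fires, +3 burnt)
Step 8: cell (4,3)='.' (+0 fires, +1 burnt)
  fire out at step 8

1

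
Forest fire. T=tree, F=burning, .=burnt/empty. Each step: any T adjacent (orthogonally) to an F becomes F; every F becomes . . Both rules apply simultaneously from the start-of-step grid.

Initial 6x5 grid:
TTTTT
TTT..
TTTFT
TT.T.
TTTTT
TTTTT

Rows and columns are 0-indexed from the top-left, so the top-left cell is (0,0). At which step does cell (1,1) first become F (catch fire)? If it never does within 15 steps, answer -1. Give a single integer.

Step 1: cell (1,1)='T' (+3 fires, +1 burnt)
Step 2: cell (1,1)='T' (+3 fires, +3 burnt)
Step 3: cell (1,1)='F' (+7 fires, +3 burnt)
  -> target ignites at step 3
Step 4: cell (1,1)='.' (+7 fires, +7 burnt)
Step 5: cell (1,1)='.' (+4 fires, +7 burnt)
Step 6: cell (1,1)='.' (+1 fires, +4 burnt)
Step 7: cell (1,1)='.' (+0 fires, +1 burnt)
  fire out at step 7

3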